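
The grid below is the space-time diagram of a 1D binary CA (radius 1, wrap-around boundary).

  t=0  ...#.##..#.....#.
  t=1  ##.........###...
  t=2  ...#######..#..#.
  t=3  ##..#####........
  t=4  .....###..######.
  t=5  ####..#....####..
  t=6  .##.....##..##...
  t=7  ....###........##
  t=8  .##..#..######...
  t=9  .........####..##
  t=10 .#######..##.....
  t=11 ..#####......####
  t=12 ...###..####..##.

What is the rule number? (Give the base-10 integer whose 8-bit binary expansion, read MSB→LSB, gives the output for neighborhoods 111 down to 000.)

  nb ###: next=#  (t=1,i=12, bit7=1)
  nb ##.: next=.  (t=0,i=6, bit6=0)
  nb #.#: next=.  (t=0,i=4, bit5=0)
  nb #..: next=.  (t=0,i=7, bit4=0)
  nb .##: next=.  (t=0,i=5, bit3=0)
  nb .#.: next=.  (t=0,i=3, bit2=0)
  nb ..#: next=.  (t=0,i=2, bit1=0)
  nb ...: next=#  (t=0,i=0, bit0=1)
  bits 10000001 = 129

129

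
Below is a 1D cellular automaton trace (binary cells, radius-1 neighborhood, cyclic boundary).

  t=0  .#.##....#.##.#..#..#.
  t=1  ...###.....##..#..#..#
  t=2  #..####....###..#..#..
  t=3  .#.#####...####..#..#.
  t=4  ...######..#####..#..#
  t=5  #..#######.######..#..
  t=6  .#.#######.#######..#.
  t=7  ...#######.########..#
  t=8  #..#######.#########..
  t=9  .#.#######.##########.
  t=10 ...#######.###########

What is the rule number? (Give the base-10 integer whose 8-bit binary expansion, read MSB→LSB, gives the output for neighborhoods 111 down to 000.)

216

  nb ###: next=#  (t=1,i=4, bit7=1)
  nb ##.: next=#  (t=0,i=4, bit6=1)
  nb #.#: next=.  (t=0,i=2, bit5=0)
  nb #..: next=#  (t=0,i=5, bit4=1)
  nb .##: next=#  (t=0,i=3, bit3=1)
  nb .#.: next=.  (t=0,i=1, bit2=0)
  nb ..#: next=.  (t=0,i=0, bit1=0)
  nb ...: next=.  (t=0,i=6, bit0=0)
  bits 11011000 = 216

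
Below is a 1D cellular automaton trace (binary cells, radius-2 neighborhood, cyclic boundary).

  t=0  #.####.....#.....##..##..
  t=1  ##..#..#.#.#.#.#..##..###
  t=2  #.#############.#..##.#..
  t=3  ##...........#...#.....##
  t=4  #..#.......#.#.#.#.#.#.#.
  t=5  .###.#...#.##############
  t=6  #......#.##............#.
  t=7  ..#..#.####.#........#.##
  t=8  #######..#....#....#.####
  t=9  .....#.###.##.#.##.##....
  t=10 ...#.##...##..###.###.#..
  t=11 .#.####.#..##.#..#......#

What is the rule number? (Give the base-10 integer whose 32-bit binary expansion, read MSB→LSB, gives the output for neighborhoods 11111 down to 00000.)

  ##### -> .   bit 31 = 0  t=1,i=24
  ####. -> #   bit 30 = 1  t=0,i=4
  ###.# -> .   bit 29 = 0  t=2,i=14
  ###.. -> .   bit 28 = 0  t=0,i=5
  ##.## -> #   bit 27 = 1  t=5,i=0
  ##.#. -> .   bit 26 = 0  t=2,i=15
  ##..# -> #   bit 25 = 1  t=0,i=19
  ##... -> .   bit 24 = 0  t=0,i=6
  #.### -> .   bit 23 = 0  t=0,i=2
  #.##. -> #   bit 22 = 1  t=6,i=9
  #.#.# -> #   bit 21 = 1  t=1,i=9
  #.#.. -> .   bit 20 = 0  t=1,i=15
  #..## -> .   bit 19 = 0  t=0,i=20
  #..#. -> #   bit 18 = 1  t=0,i=24
  #...# -> #   bit 17 = 1  t=3,i=15
  #.... -> #   bit 16 = 1  t=0,i=7
  .#### -> .   bit 15 = 0  t=0,i=3
  .###. -> .   bit 14 = 0  t=5,i=2
  .##.# -> .   bit 13 = 0  t=2,i=20
  .##.. -> #   bit 12 = 1  t=0,i=18
  .#.## -> #   bit 11 = 1  t=0,i=1
  .#.#. -> #   bit 10 = 1  t=1,i=8
  .#..# -> #   bit 9 = 1  t=1,i=5
  .#... -> .   bit 8 = 0  t=0,i=12
  ..### -> #   bit 7 = 1  t=1,i=22
  ..##. -> .   bit 6 = 0  t=0,i=17
  ..#.# -> #   bit 5 = 1  t=0,i=0
  ..#.. -> #   bit 4 = 1  t=0,i=11
  ...## -> .   bit 3 = 0  t=0,i=16
  ...#. -> .   bit 2 = 0  t=0,i=10
  ....# -> #   bit 1 = 1  t=0,i=9
  ..... -> .   bit 0 = 0  t=0,i=8
  bits 01001010011001110001111010110010 = 1248272050

1248272050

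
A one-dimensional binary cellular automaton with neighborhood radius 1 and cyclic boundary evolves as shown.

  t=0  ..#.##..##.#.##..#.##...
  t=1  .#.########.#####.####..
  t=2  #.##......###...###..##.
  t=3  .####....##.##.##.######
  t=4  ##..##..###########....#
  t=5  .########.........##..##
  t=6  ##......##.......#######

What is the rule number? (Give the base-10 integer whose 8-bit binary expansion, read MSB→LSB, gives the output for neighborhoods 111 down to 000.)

  nb ###: next=.  (t=1,i=4, bit7=0)
  nb ##.: next=#  (t=0,i=5, bit6=1)
  nb #.#: next=#  (t=0,i=3, bit5=1)
  nb #..: next=#  (t=0,i=6, bit4=1)
  nb .##: next=#  (t=0,i=4, bit3=1)
  nb .#.: next=.  (t=0,i=2, bit2=0)
  nb ..#: next=#  (t=0,i=1, bit1=1)
  nb ...: next=.  (t=0,i=0, bit0=0)
  bits 01111010 = 122

122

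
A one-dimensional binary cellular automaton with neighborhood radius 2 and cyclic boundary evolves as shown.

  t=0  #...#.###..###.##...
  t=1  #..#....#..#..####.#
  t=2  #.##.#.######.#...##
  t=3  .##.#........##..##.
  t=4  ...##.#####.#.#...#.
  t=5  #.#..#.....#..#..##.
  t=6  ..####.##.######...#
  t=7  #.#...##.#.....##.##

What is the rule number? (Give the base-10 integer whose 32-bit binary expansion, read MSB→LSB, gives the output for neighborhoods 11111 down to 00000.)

  #####|.  b31=0 t=2,i=9
  ####.|.  b30=0 t=1,i=16
  ###.#|.  b29=0 t=0,i=13
  ###..|#  b28=1 t=0,i=8
  ##.##|#  b27=1 t=0,i=14
  ##.#.|#  b26=1 t=2,i=4
  ##..#|.  b25=0 t=0,i=9
  ##...|#  b24=1 t=0,i=17
  #.###|.  b23=0 t=0,i=6
  #.##.|#  b22=1 t=0,i=15
  #.#.#|.  b21=0 t=2,i=5
  #.#..|#  b20=1 t=2,i=14
  #..##|.  b19=0 t=0,i=10
  #..#.|#  b18=1 t=1,i=2
  #...#|.  b17=0 t=0,i=2
  #....|#  b16=1 t=1,i=5
  .####|.  b15=0 t=1,i=15
  .###.|.  b14=0 t=0,i=7
  .##.#|.  b13=0 t=2,i=3
  .##..|#  b12=1 t=0,i=16
  .#.##|.  b11=0 t=0,i=5
  .#.#.|.  b10=0 t=4,i=13
  .#..#|#  b9=1 t=1,i=9
  .#...|.  b8=0 t=0,i=1
  ..###|#  b7=1 t=0,i=11
  ..##.|.  b6=0 t=3,i=1
  ..#.#|.  b5=0 t=0,i=4
  ..#..|#  b4=1 t=0,i=0
  ...##|#  b3=1 t=2,i=17
  ...#.|#  b2=1 t=0,i=3
  ....#|.  b1=0 t=1,i=6
  .....|#  b0=1 t=3,i=7
  bits 00011101010101010001001010011101 = 492114589

492114589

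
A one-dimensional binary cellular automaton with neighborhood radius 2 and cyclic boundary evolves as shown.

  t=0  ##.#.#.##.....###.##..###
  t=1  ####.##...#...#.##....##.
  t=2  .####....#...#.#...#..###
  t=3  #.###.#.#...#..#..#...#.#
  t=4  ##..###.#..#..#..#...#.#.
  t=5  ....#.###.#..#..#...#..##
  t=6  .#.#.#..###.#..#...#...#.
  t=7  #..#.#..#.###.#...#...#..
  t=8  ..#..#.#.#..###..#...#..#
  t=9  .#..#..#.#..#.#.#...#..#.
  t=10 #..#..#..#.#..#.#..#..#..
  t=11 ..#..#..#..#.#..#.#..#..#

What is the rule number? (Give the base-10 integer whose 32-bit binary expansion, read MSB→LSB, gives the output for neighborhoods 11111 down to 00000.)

2083891396

  #####|.  b31=0 t=0,i=24
  ####.|#  b30=1 t=0,i=0
  ###.#|#  b29=1 t=0,i=1
  ###..|#  b28=1 t=2,i=4
  ##.##|#  b27=1 t=0,i=17
  ##.#.|#  b26=1 t=0,i=2
  ##..#|.  b25=0 t=0,i=20
  ##...|.  b24=0 t=0,i=9
  #.###|.  b23=0 t=1,i=0
  #.##.|.  b22=0 t=0,i=7
  #.#.#|#  b21=1 t=0,i=3
  #.#..|#  b20=1 t=2,i=15
  #..##|.  b19=0 t=0,i=21
  #..#.|#  b18=1 t=3,i=14
  #...#|.  b17=0 t=1,i=8
  #....|#  b16=1 t=0,i=10
  .####|#  b15=1 t=0,i=23
  .###.|.  b14=0 t=0,i=15
  .##.#|#  b13=1 t=1,i=23
  .##..|.  b12=0 t=0,i=8
  .#.##|#  b11=1 t=0,i=6
  .#.#.|.  b10=0 t=0,i=4
  .#..#|.  b9=0 t=2,i=20
  .#...|.  b8=0 t=1,i=11
  ..###|#  b7=1 t=0,i=14
  ..##.|#  b6=1 t=1,i=22
  ..#.#|.  b5=0 t=1,i=14
  ..#..|.  b4=0 t=1,i=10
  ...##|.  b3=0 t=0,i=13
  ...#.|#  b2=1 t=1,i=9
  ....#|.  b1=0 t=0,i=12
  .....|.  b0=0 t=0,i=11
  bits 01111100001101011010100011000100 = 2083891396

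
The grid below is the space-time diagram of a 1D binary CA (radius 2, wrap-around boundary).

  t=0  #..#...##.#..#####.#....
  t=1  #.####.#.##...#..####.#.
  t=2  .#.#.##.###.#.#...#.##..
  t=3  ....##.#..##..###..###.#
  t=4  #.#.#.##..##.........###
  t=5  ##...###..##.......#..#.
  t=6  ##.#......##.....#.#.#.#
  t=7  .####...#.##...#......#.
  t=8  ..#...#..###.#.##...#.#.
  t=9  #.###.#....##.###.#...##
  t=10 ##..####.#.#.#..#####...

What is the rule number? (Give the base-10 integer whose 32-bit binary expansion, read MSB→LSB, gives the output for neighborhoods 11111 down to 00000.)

  nb #####: next=.  (t=0,i=15, bit31=0)
  nb ####.: next=.  (t=0,i=16, bit30=0)
  nb ###.#: next=#  (t=0,i=17, bit29=1)
  nb ###..: next=.  (t=3,i=16, bit28=0)
  nb ##.##: next=#  (t=2,i=7, bit27=1)
  nb ##.#.: next=#  (t=0,i=9, bit26=1)
  nb ##..#: next=.  (t=3,i=12, bit25=0)
  nb ##...: next=.  (t=1,i=11, bit24=0)
  nb #.###: next=.  (t=1,i=2, bit23=0)
  nb #.##.: next=#  (t=1,i=9, bit22=1)
  nb #.#.#: next=.  (t=1,i=0, bit21=0)
  nb #.#..: next=#  (t=0,i=10, bit20=1)
  nb #..##: next=.  (t=0,i=12, bit19=0)
  nb #..#.: next=#  (t=0,i=2, bit18=1)
  nb #...#: next=#  (t=0,i=5, bit17=1)
  nb #....: next=.  (t=0,i=21, bit16=0)
  nb .####: next=#  (t=0,i=14, bit15=1)
  nb .###.: next=.  (t=2,i=9, bit14=0)
  nb .##.#: next=.  (t=0,i=8, bit13=0)
  nb .##..: next=#  (t=1,i=10, bit12=1)
  nb .#.##: next=#  (t=1,i=1, bit11=1)
  nb .#.#.: next=.  (t=1,i=23, bit10=0)
  nb .#..#: next=.  (t=0,i=1, bit9=0)
  nb .#...: next=#  (t=0,i=4, bit8=1)
  nb ..###: next=.  (t=0,i=13, bit7=0)
  nb ..##.: next=#  (t=0,i=7, bit6=1)
  nb ..#.#: next=.  (t=2,i=1, bit5=0)
  nb ..#..: next=#  (t=0,i=0, bit4=1)
  nb ...##: next=.  (t=0,i=6, bit3=0)
  nb ...#.: next=.  (t=0,i=23, bit2=0)
  nb ....#: next=#  (t=0,i=22, bit1=1)
  nb .....: next=.  (t=4,i=14, bit0=0)
  bits 00101100010101101001100101010010 = 743872850

743872850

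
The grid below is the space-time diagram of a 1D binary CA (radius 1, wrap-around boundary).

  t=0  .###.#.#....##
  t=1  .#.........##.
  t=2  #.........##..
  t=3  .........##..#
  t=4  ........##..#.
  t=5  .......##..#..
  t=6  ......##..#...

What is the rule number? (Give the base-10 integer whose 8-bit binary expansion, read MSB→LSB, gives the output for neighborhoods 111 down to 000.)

  ### -> .   bit 7 = 0  t=0,i=2
  ##. -> .   bit 6 = 0  t=0,i=3
  #.# -> .   bit 5 = 0  t=0,i=0
  #.. -> .   bit 4 = 0  t=0,i=8
  .## -> #   bit 3 = 1  t=0,i=1
  .#. -> .   bit 2 = 0  t=0,i=5
  ..# -> #   bit 1 = 1  t=0,i=11
  ... -> .   bit 0 = 0  t=0,i=9
  bits 00001010 = 10

10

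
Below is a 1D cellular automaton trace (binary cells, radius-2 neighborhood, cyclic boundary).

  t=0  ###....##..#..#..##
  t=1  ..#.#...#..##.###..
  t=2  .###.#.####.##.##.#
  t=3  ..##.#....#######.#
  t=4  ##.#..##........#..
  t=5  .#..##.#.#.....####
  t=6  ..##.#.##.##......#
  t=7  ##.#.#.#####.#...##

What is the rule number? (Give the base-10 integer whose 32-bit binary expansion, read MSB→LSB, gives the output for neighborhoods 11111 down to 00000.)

946435892

  [31] ##### => .  t=0,i=0
  [30] ####. => .  t=0,i=1
  [29] ###.# => #  t=2,i=3
  [28] ###.. => #  t=0,i=2
  [27] ##.## => #  t=1,i=13
  [26] ##.#. => .  t=2,i=4
  [25] ##..# => .  t=0,i=9
  [24] ##... => .  t=0,i=3
  [23] #.### => .  t=1,i=14
  [22] #.##. => #  t=2,i=12
  [21] #.#.# => #  t=2,i=5
  [20] #.#.. => .  t=1,i=4
  [19] #..## => #  t=0,i=16
  [18] #..#. => .  t=0,i=10
  [17] #...# => .  t=1,i=6
  [16] #.... => #  t=0,i=4
  [15] .#### => .  t=0,i=18
  [14] .###. => #  t=1,i=15
  [13] .##.# => #  t=1,i=12
  [12] .##.. => #  t=0,i=8
  [11] .#.## => .  t=2,i=0
  [10] .#.#. => #  t=1,i=3
  [9] .#..# => #  t=0,i=12
  [8] .#... => #  t=1,i=5
  [7] ..### => .  t=0,i=17
  [6] ..##. => .  t=0,i=7
  [5] ..#.# => #  t=1,i=2
  [4] ..#.. => #  t=0,i=11
  [3] ...## => .  t=0,i=6
  [2] ...#. => #  t=1,i=1
  [1] ....# => .  t=0,i=5
  [0] ..... => .  t=4,i=10
  bits 00111000011010010111011100110100 = 946435892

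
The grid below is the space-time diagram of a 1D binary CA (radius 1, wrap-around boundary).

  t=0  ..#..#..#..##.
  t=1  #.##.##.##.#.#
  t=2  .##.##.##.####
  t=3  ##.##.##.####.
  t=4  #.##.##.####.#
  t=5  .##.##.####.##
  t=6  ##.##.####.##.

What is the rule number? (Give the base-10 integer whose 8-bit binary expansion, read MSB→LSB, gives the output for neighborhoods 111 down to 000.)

189

  nb ###: next=#  (t=2,i=11, bit7=1)
  nb ##.: next=.  (t=0,i=12, bit6=0)
  nb #.#: next=#  (t=1,i=1, bit5=1)
  nb #..: next=#  (t=0,i=3, bit4=1)
  nb .##: next=#  (t=0,i=11, bit3=1)
  nb .#.: next=#  (t=0,i=2, bit2=1)
  nb ..#: next=.  (t=0,i=1, bit1=0)
  nb ...: next=#  (t=0,i=0, bit0=1)
  bits 10111101 = 189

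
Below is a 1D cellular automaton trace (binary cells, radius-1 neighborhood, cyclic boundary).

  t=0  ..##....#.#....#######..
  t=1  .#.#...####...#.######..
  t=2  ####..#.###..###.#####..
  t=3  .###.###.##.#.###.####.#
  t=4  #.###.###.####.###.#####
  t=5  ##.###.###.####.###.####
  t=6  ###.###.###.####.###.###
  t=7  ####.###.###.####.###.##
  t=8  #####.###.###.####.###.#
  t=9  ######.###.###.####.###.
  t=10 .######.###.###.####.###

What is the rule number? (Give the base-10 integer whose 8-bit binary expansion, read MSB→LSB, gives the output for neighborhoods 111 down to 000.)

  ### -> #   bit 7 = 1  t=0,i=16
  ##. -> #   bit 6 = 1  t=0,i=3
  #.# -> #   bit 5 = 1  t=0,i=9
  #.. -> .   bit 4 = 0  t=0,i=4
  .## -> .   bit 3 = 0  t=0,i=2
  .#. -> #   bit 2 = 1  t=0,i=8
  ..# -> #   bit 1 = 1  t=0,i=1
  ... -> .   bit 0 = 0  t=0,i=0
  bits 11100110 = 230

230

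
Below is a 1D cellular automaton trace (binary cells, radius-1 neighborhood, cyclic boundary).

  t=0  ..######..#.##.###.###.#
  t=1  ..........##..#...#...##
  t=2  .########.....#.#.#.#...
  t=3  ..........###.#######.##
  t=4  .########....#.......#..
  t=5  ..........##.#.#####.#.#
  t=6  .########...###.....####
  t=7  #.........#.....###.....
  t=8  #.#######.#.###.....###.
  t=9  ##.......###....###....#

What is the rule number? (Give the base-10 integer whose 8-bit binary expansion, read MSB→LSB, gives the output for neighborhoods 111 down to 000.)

  ###|.  b7=0 t=0,i=3
  ##.|.  b6=0 t=0,i=7
  #.#|#  b5=1 t=0,i=11
  #..|.  b4=0 t=0,i=0
  .##|.  b3=0 t=0,i=2
  .#.|#  b2=1 t=0,i=10
  ..#|.  b1=0 t=0,i=1
  ...|#  b0=1 t=1,i=1
  bits 00100101 = 37

37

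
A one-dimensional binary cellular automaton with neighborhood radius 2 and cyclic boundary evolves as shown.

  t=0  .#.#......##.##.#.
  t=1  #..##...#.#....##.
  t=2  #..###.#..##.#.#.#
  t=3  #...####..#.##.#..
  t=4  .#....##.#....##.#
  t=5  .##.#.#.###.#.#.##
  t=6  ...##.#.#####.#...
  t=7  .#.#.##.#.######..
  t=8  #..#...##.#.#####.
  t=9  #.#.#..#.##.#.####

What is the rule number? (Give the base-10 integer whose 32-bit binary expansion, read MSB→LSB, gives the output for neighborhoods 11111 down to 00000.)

  #####|#  b31=1 t=6,i=10
  ####.|#  b30=1 t=3,i=6
  ###.#|#  b29=1 t=2,i=5
  ###..|#  b28=1 t=3,i=7
  ##.##|.  b27=0 t=0,i=12
  ##.#.|#  b26=1 t=0,i=15
  ##..#|.  b25=0 t=2,i=1
  ##...|#  b24=1 t=1,i=5
  #.###|#  b23=1 t=5,i=8
  #.##.|.  b22=0 t=0,i=13
  #.#.#|#  b21=1 t=2,i=13
  #.#..|#  b20=1 t=0,i=3
  #..##|.  b19=0 t=1,i=2
  #..#.|#  b18=1 t=0,i=0
  #...#|.  b17=0 t=1,i=6
  #....|.  b16=0 t=0,i=5
  .####|.  b15=0 t=3,i=5
  .###.|#  b14=1 t=2,i=4
  .##.#|.  b13=0 t=0,i=11
  .##..|#  b12=1 t=1,i=4
  .#.##|.  b11=0 t=2,i=16
  .#.#.|.  b10=0 t=0,i=2
  .#..#|.  b9=0 t=0,i=17
  .#...|#  b8=1 t=0,i=4
  ..###|.  b7=0 t=2,i=3
  ..##.|#  b6=1 t=0,i=10
  ..#.#|.  b5=0 t=0,i=1
  ..#..|.  b4=0 t=3,i=0
  ...##|.  b3=0 t=0,i=9
  ...#.|#  b2=1 t=1,i=7
  ....#|#  b1=1 t=0,i=8
  .....|.  b0=0 t=0,i=6
  bits 11110101101101000101000101000110 = 4122235206

4122235206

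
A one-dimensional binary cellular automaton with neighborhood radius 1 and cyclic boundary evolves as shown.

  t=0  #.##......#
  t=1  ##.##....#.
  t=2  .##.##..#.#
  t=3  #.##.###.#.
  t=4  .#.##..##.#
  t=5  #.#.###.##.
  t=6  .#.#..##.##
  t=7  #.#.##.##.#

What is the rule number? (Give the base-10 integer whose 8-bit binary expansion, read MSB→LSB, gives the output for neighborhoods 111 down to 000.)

114

  [7] ### => .  t=3,i=6
  [6] ##. => #  t=0,i=0
  [5] #.# => #  t=0,i=1
  [4] #.. => #  t=0,i=4
  [3] .## => .  t=0,i=2
  [2] .#. => .  t=1,i=9
  [1] ..# => #  t=0,i=9
  [0] ... => .  t=0,i=5
  bits 01110010 = 114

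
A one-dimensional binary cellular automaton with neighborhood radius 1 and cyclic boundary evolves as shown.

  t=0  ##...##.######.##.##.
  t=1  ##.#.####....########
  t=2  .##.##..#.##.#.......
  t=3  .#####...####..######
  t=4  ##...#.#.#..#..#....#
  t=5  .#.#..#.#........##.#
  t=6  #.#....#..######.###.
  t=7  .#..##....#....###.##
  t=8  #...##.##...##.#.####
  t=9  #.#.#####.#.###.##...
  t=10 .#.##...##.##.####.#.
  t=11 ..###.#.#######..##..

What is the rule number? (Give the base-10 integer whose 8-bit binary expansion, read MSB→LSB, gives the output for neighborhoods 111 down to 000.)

105

  [7] ### => .  t=0,i=9
  [6] ##. => #  t=0,i=1
  [5] #.# => #  t=0,i=7
  [4] #.. => .  t=0,i=2
  [3] .## => #  t=0,i=0
  [2] .#. => .  t=1,i=3
  [1] ..# => .  t=0,i=4
  [0] ... => #  t=0,i=3
  bits 01101001 = 105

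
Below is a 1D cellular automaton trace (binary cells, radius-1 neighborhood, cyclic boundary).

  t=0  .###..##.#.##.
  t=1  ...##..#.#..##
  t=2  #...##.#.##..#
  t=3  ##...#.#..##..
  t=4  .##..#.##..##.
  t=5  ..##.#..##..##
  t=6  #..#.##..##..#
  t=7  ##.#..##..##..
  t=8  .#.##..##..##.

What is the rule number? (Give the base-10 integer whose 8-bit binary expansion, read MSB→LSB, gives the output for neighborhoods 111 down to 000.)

84

  [7] ### => .  t=0,i=2
  [6] ##. => #  t=0,i=3
  [5] #.# => .  t=0,i=8
  [4] #.. => #  t=0,i=4
  [3] .## => .  t=0,i=1
  [2] .#. => #  t=0,i=9
  [1] ..# => .  t=0,i=0
  [0] ... => .  t=1,i=1
  bits 01010100 = 84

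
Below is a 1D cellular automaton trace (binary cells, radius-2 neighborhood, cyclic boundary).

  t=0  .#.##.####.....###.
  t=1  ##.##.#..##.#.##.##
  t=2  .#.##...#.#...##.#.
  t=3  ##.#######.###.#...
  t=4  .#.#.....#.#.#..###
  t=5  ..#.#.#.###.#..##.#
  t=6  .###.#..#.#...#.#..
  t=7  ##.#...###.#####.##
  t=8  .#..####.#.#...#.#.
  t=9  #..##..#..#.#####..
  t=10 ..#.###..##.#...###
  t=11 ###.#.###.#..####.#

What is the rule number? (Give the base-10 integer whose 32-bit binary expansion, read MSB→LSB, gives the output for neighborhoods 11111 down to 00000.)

869152173

  nb #####: next=.  (t=3,i=5, bit31=0)
  nb ####.: next=.  (t=0,i=8, bit30=0)
  nb ###.#: next=#  (t=1,i=1, bit29=1)
  nb ###..: next=#  (t=0,i=9, bit28=1)
  nb ##.##: next=.  (t=0,i=5, bit27=0)
  nb ##.#.: next=.  (t=1,i=5, bit26=0)
  nb ##..#: next=#  (t=0,i=18, bit25=1)
  nb ##...: next=#  (t=0,i=10, bit24=1)
  nb #.###: next=#  (t=0,i=6, bit23=1)
  nb #.##.: next=#  (t=0,i=3, bit22=1)
  nb #.#.#: next=.  (t=1,i=12, bit21=0)
  nb #.#..: next=.  (t=1,i=6, bit20=0)
  nb #..##: next=#  (t=1,i=8, bit19=1)
  nb #..#.: next=#  (t=0,i=0, bit18=1)
  nb #...#: next=#  (t=2,i=6, bit17=1)
  nb #....: next=.  (t=0,i=11, bit16=0)
  nb .####: next=.  (t=0,i=7, bit15=0)
  nb .###.: next=.  (t=0,i=16, bit14=0)
  nb .##.#: next=#  (t=0,i=4, bit13=1)
  nb .##..: next=#  (t=2,i=4, bit12=1)
  nb .#.##: next=.  (t=0,i=2, bit11=0)
  nb .#.#.: next=#  (t=2,i=9, bit10=1)
  nb .#..#: next=.  (t=1,i=7, bit9=0)
  nb .#...: next=#  (t=2,i=11, bit8=1)
  nb ..###: next=#  (t=0,i=15, bit7=1)
  nb ..##.: next=.  (t=1,i=9, bit6=0)
  nb ..#.#: next=#  (t=0,i=1, bit5=1)
  nb ..#..: next=.  (t=8,i=1, bit4=0)
  nb ...##: next=#  (t=0,i=14, bit3=1)
  nb ...#.: next=#  (t=2,i=7, bit2=1)
  nb ....#: next=.  (t=0,i=13, bit1=0)
  nb .....: next=#  (t=0,i=12, bit0=1)
  bits 00110011110011100011010110101101 = 869152173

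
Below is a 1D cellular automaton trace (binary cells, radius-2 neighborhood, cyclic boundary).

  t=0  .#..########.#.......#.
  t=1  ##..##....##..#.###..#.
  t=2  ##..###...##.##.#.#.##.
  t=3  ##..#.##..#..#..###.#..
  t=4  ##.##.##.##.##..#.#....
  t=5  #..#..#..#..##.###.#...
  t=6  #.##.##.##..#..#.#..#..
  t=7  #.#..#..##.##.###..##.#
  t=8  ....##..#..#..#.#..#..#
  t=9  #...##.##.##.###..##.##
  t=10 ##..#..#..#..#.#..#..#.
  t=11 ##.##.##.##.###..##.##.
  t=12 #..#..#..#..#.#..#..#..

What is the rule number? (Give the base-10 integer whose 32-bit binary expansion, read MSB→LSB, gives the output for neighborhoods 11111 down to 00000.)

1910806001

  ##### -> .   bit 31 = 0  t=0,i=6
  ####. -> #   bit 30 = 1  t=0,i=10
  ###.# -> #   bit 29 = 1  t=0,i=11
  ###.. -> #   bit 28 = 1  t=1,i=18
  ##.## -> .   bit 27 = 0  t=2,i=12
  ##.#. -> .   bit 26 = 0  t=0,i=12
  ##..# -> .   bit 25 = 0  t=1,i=2
  ##... -> #   bit 24 = 1  t=1,i=6
  #.### -> #   bit 23 = 1  t=1,i=16
  #.##. -> #   bit 22 = 1  t=1,i=0
  #.#.# -> #   bit 21 = 1  t=2,i=16
  #.#.. -> .   bit 20 = 0  t=0,i=13
  #..## -> .   bit 19 = 0  t=0,i=3
  #..#. -> #   bit 18 = 1  t=0,i=0
  #...# -> .   bit 17 = 0  t=2,i=8
  #.... -> .   bit 16 = 0  t=0,i=15
  .#### -> #   bit 15 = 1  t=0,i=5
  .###. -> .   bit 14 = 0  t=1,i=17
  .##.# -> .   bit 13 = 0  t=2,i=11
  .##.. -> #   bit 12 = 1  t=1,i=1
  .#.## -> .   bit 11 = 0  t=1,i=15
  .#.#. -> #   bit 10 = 1  t=2,i=17
  .#..# -> .   bit 9 = 0  t=0,i=2
  .#... -> #   bit 8 = 1  t=0,i=14
  ..### -> #   bit 7 = 1  t=0,i=4
  ..##. -> #   bit 6 = 1  t=1,i=4
  ..#.# -> #   bit 5 = 1  t=1,i=14
  ..#.. -> #   bit 4 = 1  t=0,i=1
  ...## -> .   bit 3 = 0  t=1,i=9
  ...#. -> .   bit 2 = 0  t=0,i=20
  ....# -> .   bit 1 = 0  t=0,i=19
  ..... -> #   bit 0 = 1  t=0,i=16
  bits 01110001111001001001010111110001 = 1910806001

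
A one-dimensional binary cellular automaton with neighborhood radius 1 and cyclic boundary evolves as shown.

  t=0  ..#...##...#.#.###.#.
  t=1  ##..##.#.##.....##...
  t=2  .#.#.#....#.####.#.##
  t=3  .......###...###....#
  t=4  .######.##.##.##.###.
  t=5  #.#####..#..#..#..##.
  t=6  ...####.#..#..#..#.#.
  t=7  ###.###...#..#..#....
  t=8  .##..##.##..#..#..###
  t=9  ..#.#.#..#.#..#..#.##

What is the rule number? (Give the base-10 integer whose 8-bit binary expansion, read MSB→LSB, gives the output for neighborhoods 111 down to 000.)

  [7] ### => #  t=0,i=16
  [6] ##. => #  t=0,i=7
  [5] #.# => .  t=0,i=12
  [4] #.. => .  t=0,i=3
  [3] .## => .  t=0,i=6
  [2] .#. => .  t=0,i=2
  [1] ..# => #  t=0,i=1
  [0] ... => #  t=0,i=0
  bits 11000011 = 195

195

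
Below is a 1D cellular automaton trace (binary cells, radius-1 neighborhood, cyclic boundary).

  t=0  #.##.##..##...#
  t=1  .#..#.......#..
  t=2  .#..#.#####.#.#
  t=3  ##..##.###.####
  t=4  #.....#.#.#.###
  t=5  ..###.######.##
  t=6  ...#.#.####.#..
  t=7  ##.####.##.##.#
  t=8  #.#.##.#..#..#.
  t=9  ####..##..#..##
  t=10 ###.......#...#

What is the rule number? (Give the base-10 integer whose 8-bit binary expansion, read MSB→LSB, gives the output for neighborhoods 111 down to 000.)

  ###|#  b7=1 t=2,i=7
  ##.|.  b6=0 t=0,i=0
  #.#|#  b5=1 t=0,i=1
  #..|.  b4=0 t=0,i=7
  .##|.  b3=0 t=0,i=2
  .#.|#  b2=1 t=1,i=1
  ..#|.  b1=0 t=0,i=8
  ...|#  b0=1 t=0,i=12
  bits 10100101 = 165

165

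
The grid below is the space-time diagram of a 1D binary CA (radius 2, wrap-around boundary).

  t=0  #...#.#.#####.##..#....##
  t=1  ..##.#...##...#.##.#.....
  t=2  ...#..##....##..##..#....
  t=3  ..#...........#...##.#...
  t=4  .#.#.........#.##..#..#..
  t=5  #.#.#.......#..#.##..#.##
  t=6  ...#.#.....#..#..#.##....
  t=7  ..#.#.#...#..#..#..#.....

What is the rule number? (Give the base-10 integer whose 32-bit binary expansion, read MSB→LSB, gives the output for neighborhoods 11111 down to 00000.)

2185667844

  #####|#  b31=1 t=0,i=10
  ####.|.  b30=0 t=0,i=11
  ###.#|.  b29=0 t=0,i=12
  ###..|.  b28=0 t=0,i=0
  ##.##|.  b27=0 t=0,i=13
  ##.#.|.  b26=0 t=1,i=4
  ##..#|#  b25=1 t=0,i=16
  ##...|.  b24=0 t=0,i=1
  #.###|.  b23=0 t=0,i=8
  #.##.|#  b22=1 t=0,i=14
  #.#.#|.  b21=0 t=0,i=6
  #.#..|.  b20=0 t=1,i=5
  #..##|.  b19=0 t=2,i=5
  #..#.|#  b18=1 t=0,i=17
  #...#|#  b17=1 t=0,i=2
  #....|.  b16=0 t=0,i=20
  .####|#  b15=1 t=0,i=9
  .###.|.  b14=0 t=0,i=24
  .##.#|#  b13=1 t=1,i=3
  .##..|.  b12=0 t=0,i=15
  .#.##|.  b11=0 t=0,i=7
  .#.#.|#  b10=1 t=0,i=5
  .#..#|.  b9=0 t=2,i=4
  .#...|#  b8=1 t=0,i=19
  ..###|.  b7=0 t=0,i=23
  ..##.|.  b6=0 t=1,i=2
  ..#.#|.  b5=0 t=0,i=4
  ..#..|.  b4=0 t=0,i=18
  ...##|.  b3=0 t=0,i=22
  ...#.|#  b2=1 t=0,i=3
  ....#|.  b1=0 t=0,i=21
  .....|.  b0=0 t=1,i=22
  bits 10000010010001101010010100000100 = 2185667844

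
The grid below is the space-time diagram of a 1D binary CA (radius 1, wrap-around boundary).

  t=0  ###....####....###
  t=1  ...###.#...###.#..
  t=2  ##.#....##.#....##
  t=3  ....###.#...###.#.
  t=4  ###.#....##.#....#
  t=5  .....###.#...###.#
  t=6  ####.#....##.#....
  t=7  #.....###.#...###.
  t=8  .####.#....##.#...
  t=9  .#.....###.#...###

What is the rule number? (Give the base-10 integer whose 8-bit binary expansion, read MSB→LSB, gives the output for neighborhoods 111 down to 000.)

25

  ###|.  b7=0 t=0,i=0
  ##.|.  b6=0 t=0,i=2
  #.#|.  b5=0 t=1,i=6
  #..|#  b4=1 t=0,i=3
  .##|#  b3=1 t=0,i=7
  .#.|.  b2=0 t=1,i=7
  ..#|.  b1=0 t=0,i=6
  ...|#  b0=1 t=0,i=4
  bits 00011001 = 25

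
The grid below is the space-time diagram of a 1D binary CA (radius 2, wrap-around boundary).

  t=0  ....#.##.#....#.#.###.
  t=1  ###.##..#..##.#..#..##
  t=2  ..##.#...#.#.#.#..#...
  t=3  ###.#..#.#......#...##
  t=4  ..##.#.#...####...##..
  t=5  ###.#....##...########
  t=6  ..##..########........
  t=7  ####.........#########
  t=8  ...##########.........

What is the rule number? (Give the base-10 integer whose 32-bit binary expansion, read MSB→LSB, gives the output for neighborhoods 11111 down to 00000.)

1023613547

  [31] ##### => .  t=1,i=0
  [30] ####. => .  t=1,i=1
  [29] ###.# => #  t=1,i=2
  [28] ###.. => #  t=0,i=20
  [27] ##.## => #  t=1,i=3
  [26] ##.#. => #  t=0,i=8
  [25] ##..# => .  t=1,i=6
  [24] ##... => #  t=0,i=21
  [23] #.### => .  t=0,i=18
  [22] #.##. => .  t=0,i=6
  [21] #.#.# => .  t=0,i=16
  [20] #.#.. => .  t=0,i=9
  [19] #..## => .  t=1,i=10
  [18] #..#. => .  t=1,i=7
  [17] #...# => #  t=2,i=7
  [16] #.... => #  t=0,i=0
  [15] .#### => .  t=1,i=21
  [14] .###. => .  t=0,i=19
  [13] .##.# => .  t=0,i=7
  [12] .##.. => #  t=1,i=5
  [11] .#.## => #  t=0,i=5
  [10] .#.#. => .  t=0,i=15
  [9] .#..# => #  t=1,i=9
  [8] .#... => .  t=0,i=10
  [7] ..### => .  t=1,i=20
  [6] ..##. => #  t=1,i=11
  [5] ..#.# => #  t=0,i=4
  [4] ..#.. => .  t=1,i=8
  [3] ...## => #  t=2,i=1
  [2] ...#. => .  t=0,i=3
  [1] ....# => #  t=0,i=2
  [0] ..... => #  t=0,i=1
  bits 00111101000000110001101001101011 = 1023613547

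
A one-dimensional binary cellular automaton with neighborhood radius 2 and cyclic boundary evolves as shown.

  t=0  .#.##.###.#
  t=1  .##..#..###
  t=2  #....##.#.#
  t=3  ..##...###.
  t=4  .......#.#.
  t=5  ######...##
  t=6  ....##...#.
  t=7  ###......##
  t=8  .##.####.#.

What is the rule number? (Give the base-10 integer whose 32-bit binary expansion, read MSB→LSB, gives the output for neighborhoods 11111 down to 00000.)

  nb #####: next=.  (t=5,i=0, bit31=0)
  nb ####.: next=#  (t=5,i=4, bit30=1)
  nb ###.#: next=#  (t=0,i=8, bit29=1)
  nb ###..: next=#  (t=3,i=9, bit28=1)
  nb ##.##: next=#  (t=0,i=5, bit27=1)
  nb ##.#.: next=#  (t=0,i=9, bit26=1)
  nb ##..#: next=.  (t=1,i=3, bit25=0)
  nb ##...: next=.  (t=2,i=1, bit24=0)
  nb #.###: next=.  (t=0,i=6, bit23=0)
  nb #.##.: next=.  (t=0,i=3, bit22=0)
  nb #.#.#: next=#  (t=0,i=1, bit21=1)
  nb #.#..: next=#  (t=4,i=9, bit20=1)
  nb #..##: next=.  (t=1,i=7, bit19=0)
  nb #..#.: next=.  (t=1,i=4, bit18=0)
  nb #...#: next=.  (t=3,i=0, bit17=0)
  nb #....: next=#  (t=2,i=2, bit16=1)
  nb .####: next=.  (t=5,i=10, bit15=0)
  nb .###.: next=.  (t=0,i=7, bit14=0)
  nb .##.#: next=.  (t=0,i=4, bit13=0)
  nb .##..: next=.  (t=1,i=2, bit12=0)
  nb .#.##: next=#  (t=0,i=2, bit11=1)
  nb .#.#.: next=.  (t=0,i=0, bit10=0)
  nb .#..#: next=#  (t=1,i=6, bit9=1)
  nb .#...: next=#  (t=4,i=10, bit8=1)
  nb ..###: next=#  (t=1,i=8, bit7=1)
  nb ..##.: next=.  (t=2,i=5, bit6=0)
  nb ..#.#: next=.  (t=4,i=7, bit5=0)
  nb ..#..: next=#  (t=1,i=5, bit4=1)
  nb ...##: next=.  (t=2,i=4, bit3=0)
  nb ...#.: next=.  (t=4,i=6, bit2=0)
  nb ....#: next=#  (t=2,i=3, bit1=1)
  nb .....: next=#  (t=4,i=1, bit0=1)
  bits 01111100001100010000101110010011 = 2083589011

2083589011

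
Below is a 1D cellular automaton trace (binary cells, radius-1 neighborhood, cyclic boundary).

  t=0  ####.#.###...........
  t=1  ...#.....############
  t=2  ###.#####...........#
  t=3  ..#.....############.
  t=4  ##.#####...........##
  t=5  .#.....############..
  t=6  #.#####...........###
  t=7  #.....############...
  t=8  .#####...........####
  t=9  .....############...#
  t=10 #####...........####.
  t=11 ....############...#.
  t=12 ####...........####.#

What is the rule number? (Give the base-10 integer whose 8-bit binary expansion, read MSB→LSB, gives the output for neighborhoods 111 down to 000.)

83

  nb ###: next=.  (t=0,i=1, bit7=0)
  nb ##.: next=#  (t=0,i=3, bit6=1)
  nb #.#: next=.  (t=0,i=4, bit5=0)
  nb #..: next=#  (t=0,i=10, bit4=1)
  nb .##: next=.  (t=0,i=0, bit3=0)
  nb .#.: next=.  (t=0,i=5, bit2=0)
  nb ..#: next=#  (t=0,i=20, bit1=1)
  nb ...: next=#  (t=0,i=11, bit0=1)
  bits 01010011 = 83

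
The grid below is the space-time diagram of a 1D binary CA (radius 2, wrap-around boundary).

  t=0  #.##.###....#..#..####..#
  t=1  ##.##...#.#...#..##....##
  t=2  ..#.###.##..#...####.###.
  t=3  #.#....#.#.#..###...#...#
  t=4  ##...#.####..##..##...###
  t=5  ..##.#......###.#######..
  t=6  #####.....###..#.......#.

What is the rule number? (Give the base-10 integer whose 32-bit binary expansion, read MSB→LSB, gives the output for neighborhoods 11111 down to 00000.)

221132010

  ##### -> .   bit 31 = 0  t=4,i=24
  ####. -> .   bit 30 = 0  t=0,i=20
  ###.# -> .   bit 29 = 0  t=1,i=1
  ###.. -> .   bit 28 = 0  t=0,i=7
  ##.## -> #   bit 27 = 1  t=0,i=1
  ##.#. -> #   bit 26 = 1  t=3,i=1
  ##..# -> .   bit 25 = 0  t=0,i=22
  ##... -> #   bit 24 = 1  t=0,i=8
  #.### -> .   bit 23 = 0  t=0,i=5
  #.##. -> .   bit 22 = 0  t=0,i=2
  #.#.# -> #   bit 21 = 1  t=3,i=9
  #.#.. -> .   bit 20 = 0  t=1,i=10
  #..## -> #   bit 19 = 1  t=0,i=17
  #..#. -> #   bit 18 = 1  t=0,i=14
  #...# -> #   bit 17 = 1  t=1,i=6
  #.... -> .   bit 16 = 0  t=0,i=9
  .#### -> .   bit 15 = 0  t=0,i=19
  .###. -> .   bit 14 = 0  t=0,i=6
  .##.# -> #   bit 13 = 1  t=0,i=0
  .##.. -> #   bit 12 = 1  t=1,i=4
  .#.## -> .   bit 11 = 0  t=2,i=3
  .#.#. -> #   bit 10 = 1  t=1,i=9
  .#..# -> .   bit 9 = 0  t=0,i=13
  .#... -> .   bit 8 = 0  t=1,i=11
  ..### -> #   bit 7 = 1  t=0,i=18
  ..##. -> #   bit 6 = 1  t=0,i=24
  ..#.# -> #   bit 5 = 1  t=1,i=8
  ..#.. -> .   bit 4 = 0  t=0,i=12
  ...## -> #   bit 3 = 1  t=1,i=22
  ...#. -> .   bit 2 = 0  t=0,i=11
  ....# -> #   bit 1 = 1  t=0,i=10
  ..... -> .   bit 0 = 0  t=5,i=8
  bits 00001101001011100011010011101010 = 221132010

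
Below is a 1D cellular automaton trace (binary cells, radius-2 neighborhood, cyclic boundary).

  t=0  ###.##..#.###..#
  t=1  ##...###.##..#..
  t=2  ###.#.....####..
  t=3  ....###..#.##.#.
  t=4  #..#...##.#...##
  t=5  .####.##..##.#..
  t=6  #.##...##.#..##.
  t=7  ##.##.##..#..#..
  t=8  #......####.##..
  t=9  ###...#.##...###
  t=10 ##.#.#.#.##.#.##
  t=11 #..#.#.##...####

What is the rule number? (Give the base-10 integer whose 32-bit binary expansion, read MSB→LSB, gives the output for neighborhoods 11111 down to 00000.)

3283458396

  ##### -> #   bit 31 = 1  t=9,i=0
  ####. -> #   bit 30 = 1  t=0,i=1
  ###.# -> .   bit 29 = 0  t=0,i=2
  ###.. -> .   bit 28 = 0  t=0,i=12
  ##.## -> .   bit 27 = 0  t=0,i=3
  ##.#. -> .   bit 26 = 0  t=2,i=3
  ##..# -> #   bit 25 = 1  t=0,i=6
  ##... -> #   bit 24 = 1  t=1,i=2
  #.### -> #   bit 23 = 1  t=0,i=10
  #.##. -> .   bit 22 = 0  t=0,i=4
  #.#.# -> #   bit 21 = 1  t=6,i=0
  #.#.. -> #   bit 20 = 1  t=2,i=4
  #..## -> .   bit 19 = 0  t=0,i=14
  #..#. -> #   bit 18 = 1  t=0,i=7
  #...# -> .   bit 17 = 0  t=1,i=3
  #.... -> #   bit 16 = 1  t=2,i=6
  .#### -> #   bit 15 = 1  t=0,i=0
  .###. -> .   bit 14 = 0  t=0,i=11
  .##.# -> .   bit 13 = 0  t=3,i=12
  .##.. -> #   bit 12 = 1  t=0,i=5
  .#.## -> #   bit 11 = 1  t=0,i=9
  .#.#. -> .   bit 10 = 0  t=10,i=4
  .#..# -> .   bit 9 = 0  t=1,i=14
  .#... -> #   bit 8 = 1  t=2,i=5
  ..### -> .   bit 7 = 0  t=0,i=15
  ..##. -> #   bit 6 = 1  t=1,i=0
  ..#.# -> .   bit 5 = 0  t=0,i=8
  ..#.. -> #   bit 4 = 1  t=1,i=13
  ...## -> #   bit 3 = 1  t=1,i=4
  ...#. -> #   bit 2 = 1  t=9,i=5
  ....# -> .   bit 1 = 0  t=2,i=8
  ..... -> .   bit 0 = 0  t=2,i=7
  bits 11000011101101011001100101011100 = 3283458396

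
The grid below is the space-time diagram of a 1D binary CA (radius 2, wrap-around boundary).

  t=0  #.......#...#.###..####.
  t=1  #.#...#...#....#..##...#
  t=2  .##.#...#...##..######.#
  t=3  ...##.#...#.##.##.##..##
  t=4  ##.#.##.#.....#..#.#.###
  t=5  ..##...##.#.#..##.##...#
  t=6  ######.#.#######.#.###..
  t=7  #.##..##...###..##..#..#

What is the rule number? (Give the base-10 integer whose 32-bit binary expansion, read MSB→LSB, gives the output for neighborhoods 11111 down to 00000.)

2369738434

  #####|#  b31=1 t=2,i=18
  ####.|.  b30=0 t=0,i=21
  ###.#|.  b29=0 t=0,i=22
  ###..|.  b28=0 t=0,i=16
  ##.##|#  b27=1 t=3,i=14
  ##.#.|#  b26=1 t=0,i=23
  ##..#|.  b25=0 t=0,i=17
  ##...|#  b24=1 t=1,i=20
  #.###|.  b23=0 t=0,i=14
  #.##.|.  b22=0 t=2,i=1
  #.#.#|#  b21=1 t=2,i=23
  #.#..|#  b20=1 t=0,i=0
  #..##|#  b19=1 t=0,i=18
  #..#.|#  b18=1 t=4,i=16
  #...#|#  b17=1 t=0,i=10
  #....|#  b16=1 t=0,i=2
  .####|.  b15=0 t=0,i=20
  .###.|#  b14=1 t=0,i=15
  .##.#|.  b13=0 t=1,i=0
  .##..|#  b12=1 t=1,i=19
  .#.##|.  b11=0 t=0,i=13
  .#.#.|#  b10=1 t=4,i=18
  .#..#|#  b9=1 t=1,i=16
  .#...|.  b8=0 t=0,i=1
  ..###|#  b7=1 t=0,i=19
  ..##.|#  b6=1 t=1,i=18
  ..#.#|.  b5=0 t=0,i=12
  ..#..|.  b4=0 t=0,i=8
  ...##|.  b3=0 t=1,i=22
  ...#.|.  b2=0 t=0,i=7
  ....#|#  b1=1 t=0,i=6
  .....|.  b0=0 t=0,i=3
  bits 10001101001111110101011011000010 = 2369738434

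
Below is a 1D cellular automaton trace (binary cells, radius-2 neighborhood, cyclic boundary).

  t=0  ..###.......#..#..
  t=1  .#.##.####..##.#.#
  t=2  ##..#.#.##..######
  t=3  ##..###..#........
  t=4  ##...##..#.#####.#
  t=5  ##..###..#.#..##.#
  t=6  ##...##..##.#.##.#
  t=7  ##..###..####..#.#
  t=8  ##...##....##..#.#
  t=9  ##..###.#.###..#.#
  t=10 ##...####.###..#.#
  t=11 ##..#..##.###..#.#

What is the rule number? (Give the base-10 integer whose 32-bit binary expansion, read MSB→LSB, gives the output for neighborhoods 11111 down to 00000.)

1956738681

  #####|.  b31=0 t=2,i=14
  ####.|#  b30=1 t=1,i=8
  ###.#|#  b29=1 t=4,i=15
  ###..|#  b28=1 t=0,i=4
  ##.##|.  b27=0 t=1,i=5
  ##.#.|#  b26=1 t=1,i=14
  ##..#|.  b25=0 t=1,i=10
  ##...|.  b24=0 t=0,i=5
  #.###|#  b23=1 t=1,i=6
  #.##.|.  b22=0 t=1,i=3
  #.#.#|#  b21=1 t=1,i=1
  #.#..|.  b20=0 t=5,i=11
  #..##|.  b19=0 t=1,i=11
  #..#.|.  b18=0 t=0,i=14
  #...#|.  b17=0 t=4,i=3
  #....|#  b16=1 t=0,i=6
  .####|.  b15=0 t=1,i=7
  .###.|#  b14=1 t=0,i=3
  .##.#|#  b13=1 t=1,i=4
  .##..|#  b12=1 t=2,i=9
  .#.##|.  b11=0 t=1,i=2
  .#.#.|#  b10=1 t=1,i=0
  .#..#|#  b9=1 t=0,i=13
  .#...|.  b8=0 t=0,i=16
  ..###|.  b7=0 t=0,i=2
  ..##.|#  b6=1 t=1,i=12
  ..#.#|#  b5=1 t=2,i=4
  ..#..|#  b4=1 t=0,i=12
  ...##|#  b3=1 t=0,i=1
  ...#.|.  b2=0 t=0,i=11
  ....#|.  b1=0 t=0,i=0
  .....|#  b0=1 t=0,i=7
  bits 01110100101000010111011001111001 = 1956738681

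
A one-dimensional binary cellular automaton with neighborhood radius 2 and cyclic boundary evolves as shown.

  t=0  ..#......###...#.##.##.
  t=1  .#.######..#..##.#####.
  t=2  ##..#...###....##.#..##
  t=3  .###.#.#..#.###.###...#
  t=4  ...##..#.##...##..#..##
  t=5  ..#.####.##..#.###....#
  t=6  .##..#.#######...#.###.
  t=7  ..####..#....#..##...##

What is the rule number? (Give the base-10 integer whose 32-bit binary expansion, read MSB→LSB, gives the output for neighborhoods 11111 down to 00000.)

1045803311

  [31] ##### => .  t=1,i=5
  [30] ####. => .  t=1,i=7
  [29] ###.# => #  t=3,i=3
  [28] ###.. => #  t=0,i=11
  [27] ##.## => #  t=0,i=19
  [26] ##.#. => #  t=2,i=17
  [25] ##..# => #  t=1,i=9
  [24] ##... => .  t=0,i=12
  [23] #.### => .  t=1,i=3
  [22] #.##. => #  t=0,i=17
  [21] #.#.# => .  t=3,i=5
  [20] #.#.. => #  t=2,i=18
  [19] #..## => .  t=1,i=13
  [18] #..#. => #  t=1,i=0
  [17] #...# => .  t=0,i=0
  [16] #.... => #  t=0,i=4
  [15] .#### => #  t=1,i=4
  [14] .###. => .  t=0,i=10
  [13] .##.# => #  t=0,i=18
  [12] .##.. => #  t=0,i=21
  [11] .#.## => .  t=0,i=16
  [10] .#.#. => .  t=3,i=6
  [9] .#..# => .  t=1,i=12
  [8] .#... => #  t=0,i=3
  [7] ..### => .  t=0,i=9
  [6] ..##. => .  t=1,i=14
  [5] ..#.# => #  t=0,i=15
  [4] ..#.. => .  t=0,i=2
  [3] ...## => #  t=0,i=8
  [2] ...#. => #  t=0,i=1
  [1] ....# => #  t=0,i=7
  [0] ..... => #  t=0,i=5
  bits 00111110010101011011000100101111 = 1045803311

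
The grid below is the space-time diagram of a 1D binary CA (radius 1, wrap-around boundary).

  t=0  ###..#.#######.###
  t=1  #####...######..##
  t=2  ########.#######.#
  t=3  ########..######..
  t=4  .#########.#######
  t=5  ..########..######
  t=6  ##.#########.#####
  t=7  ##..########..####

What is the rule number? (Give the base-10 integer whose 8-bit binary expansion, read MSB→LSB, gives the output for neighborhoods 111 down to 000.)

  ###|#  b7=1 t=0,i=0
  ##.|#  b6=1 t=0,i=2
  #.#|.  b5=0 t=0,i=6
  #..|#  b4=1 t=0,i=3
  .##|.  b3=0 t=0,i=7
  .#.|.  b2=0 t=0,i=5
  ..#|#  b1=1 t=0,i=4
  ...|#  b0=1 t=1,i=6
  bits 11010011 = 211

211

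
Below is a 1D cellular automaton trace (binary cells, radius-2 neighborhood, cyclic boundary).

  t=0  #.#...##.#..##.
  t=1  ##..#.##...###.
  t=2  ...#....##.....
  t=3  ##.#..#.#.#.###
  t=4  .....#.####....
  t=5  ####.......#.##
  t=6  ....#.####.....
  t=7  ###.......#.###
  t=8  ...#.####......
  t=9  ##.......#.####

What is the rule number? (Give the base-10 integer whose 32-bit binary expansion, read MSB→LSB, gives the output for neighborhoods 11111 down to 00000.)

19801171

  ##### -> .   bit 31 = 0  t=3,i=14
  ####. -> .   bit 30 = 0  t=3,i=0
  ###.# -> .   bit 29 = 0  t=1,i=13
  ###.. -> .   bit 28 = 0  t=4,i=10
  ##.## -> .   bit 27 = 0  t=1,i=14
  ##.#. -> .   bit 26 = 0  t=0,i=8
  ##..# -> .   bit 25 = 0  t=1,i=2
  ##... -> #   bit 24 = 1  t=1,i=8
  #.### -> .   bit 23 = 0  t=3,i=12
  #.##. -> .   bit 22 = 0  t=1,i=0
  #.#.# -> #   bit 21 = 1  t=0,i=0
  #.#.. -> .   bit 20 = 0  t=0,i=2
  #..## -> #   bit 19 = 1  t=0,i=11
  #..#. -> #   bit 18 = 1  t=1,i=3
  #...# -> #   bit 17 = 1  t=0,i=4
  #.... -> .   bit 16 = 0  t=2,i=5
  .#### -> .   bit 15 = 0  t=3,i=13
  .###. -> .   bit 14 = 0  t=1,i=12
  .##.# -> #   bit 13 = 1  t=0,i=7
  .##.. -> .   bit 12 = 0  t=1,i=1
  .#.## -> .   bit 11 = 0  t=1,i=5
  .#.#. -> #   bit 10 = 1  t=0,i=1
  .#..# -> .   bit 9 = 0  t=0,i=10
  .#... -> .   bit 8 = 0  t=0,i=3
  ..### -> .   bit 7 = 0  t=1,i=11
  ..##. -> #   bit 6 = 1  t=0,i=6
  ..#.# -> .   bit 5 = 0  t=1,i=4
  ..#.. -> #   bit 4 = 1  t=2,i=3
  ...## -> .   bit 3 = 0  t=0,i=5
  ...#. -> .   bit 2 = 0  t=2,i=2
  ....# -> #   bit 1 = 1  t=2,i=1
  ..... -> #   bit 0 = 1  t=2,i=0
  bits 00000001001011100010010001010011 = 19801171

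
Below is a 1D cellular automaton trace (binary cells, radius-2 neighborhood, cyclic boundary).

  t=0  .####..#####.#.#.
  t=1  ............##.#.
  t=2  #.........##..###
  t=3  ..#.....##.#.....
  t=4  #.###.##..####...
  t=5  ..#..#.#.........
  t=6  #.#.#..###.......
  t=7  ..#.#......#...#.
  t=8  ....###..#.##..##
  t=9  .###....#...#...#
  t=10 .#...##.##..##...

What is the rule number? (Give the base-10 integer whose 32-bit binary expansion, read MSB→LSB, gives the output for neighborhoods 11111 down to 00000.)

  [31] ##### => .  t=0,i=9
  [30] ####. => .  t=0,i=3
  [29] ###.# => .  t=0,i=11
  [28] ###.. => .  t=0,i=4
  [27] ##.## => #  t=4,i=5
  [26] ##.#. => #  t=0,i=12
  [25] ##..# => .  t=0,i=5
  [24] ##... => .  t=2,i=1
  [23] #.### => #  t=4,i=2
  [22] #.##. => .  t=4,i=6
  [21] #.#.# => #  t=0,i=13
  [20] #.#.. => #  t=0,i=15
  [19] #..## => .  t=0,i=0
  [18] #..#. => #  t=5,i=4
  [17] #...# => .  t=4,i=15
  [16] #.... => #  t=1,i=0
  [15] .#### => .  t=0,i=2
  [14] .###. => .  t=4,i=3
  [13] .##.# => .  t=1,i=13
  [12] .##.. => #  t=2,i=11
  [11] .#.## => .  t=4,i=1
  [10] .#.#. => .  t=0,i=14
  [9] .#..# => .  t=0,i=16
  [8] .#... => #  t=1,i=16
  [7] ..### => .  t=0,i=1
  [6] ..##. => .  t=1,i=12
  [5] ..#.# => .  t=4,i=0
  [4] ..#.. => #  t=3,i=2
  [3] ...## => #  t=1,i=11
  [2] ...#. => .  t=3,i=1
  [1] ....# => #  t=1,i=10
  [0] ..... => .  t=1,i=1
  bits 00001100101101010001000100011010 = 213192986

213192986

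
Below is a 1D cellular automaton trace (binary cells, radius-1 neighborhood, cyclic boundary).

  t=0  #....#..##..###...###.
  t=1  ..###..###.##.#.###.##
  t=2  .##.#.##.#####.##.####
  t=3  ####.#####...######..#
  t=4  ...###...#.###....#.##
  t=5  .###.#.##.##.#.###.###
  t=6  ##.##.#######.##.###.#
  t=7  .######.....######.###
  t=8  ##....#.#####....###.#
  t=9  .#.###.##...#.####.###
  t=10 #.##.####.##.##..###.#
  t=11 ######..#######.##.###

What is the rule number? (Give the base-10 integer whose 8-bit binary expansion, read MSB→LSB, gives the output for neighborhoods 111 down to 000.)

107

  ###|.  b7=0 t=0,i=13
  ##.|#  b6=1 t=0,i=9
  #.#|#  b5=1 t=0,i=21
  #..|.  b4=0 t=0,i=1
  .##|#  b3=1 t=0,i=8
  .#.|.  b2=0 t=0,i=0
  ..#|#  b1=1 t=0,i=4
  ...|#  b0=1 t=0,i=2
  bits 01101011 = 107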